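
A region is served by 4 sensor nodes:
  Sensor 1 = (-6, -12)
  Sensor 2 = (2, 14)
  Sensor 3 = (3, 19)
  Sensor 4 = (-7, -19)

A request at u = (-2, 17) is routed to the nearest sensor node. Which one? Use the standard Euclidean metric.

Squared Euclidean distances:
d²(u, Sensor 1) = (-2−(-6))² + (17−(-12))² = 16 + 841 = 857
d²(u, Sensor 2) = (-2−2)² + (17−14)² = 16 + 9 = 25
d²(u, Sensor 3) = (-2−3)² + (17−19)² = 25 + 4 = 29
d²(u, Sensor 4) = (-2−(-7))² + (17−(-19))² = 25 + 1296 = 1321
Minimum is at Sensor 2.

Sensor 2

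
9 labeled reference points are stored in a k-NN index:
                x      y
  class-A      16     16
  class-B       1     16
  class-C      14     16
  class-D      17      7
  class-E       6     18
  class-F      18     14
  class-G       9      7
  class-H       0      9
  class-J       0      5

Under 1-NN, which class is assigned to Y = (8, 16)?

Compare squared distances (the ordering matches that of the actual distances):
d²(Y, class-A) = 64 + 0 = 64
d²(Y, class-B) = 49 + 0 = 49
d²(Y, class-C) = 36 + 0 = 36
d²(Y, class-D) = 81 + 81 = 162
d²(Y, class-E) = 4 + 4 = 8
d²(Y, class-F) = 100 + 4 = 104
d²(Y, class-G) = 1 + 81 = 82
d²(Y, class-H) = 64 + 49 = 113
d²(Y, class-J) = 64 + 121 = 185
Minimum is at class-E.

class-E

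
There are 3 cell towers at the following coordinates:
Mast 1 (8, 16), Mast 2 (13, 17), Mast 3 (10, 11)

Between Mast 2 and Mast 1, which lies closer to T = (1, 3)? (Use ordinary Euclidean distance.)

Compare squared distances:
d²(T, Mast 2) = (1−13)² + (3−17)² = 144 + 196 = 340
d²(T, Mast 1) = (1−8)² + (3−16)² = 49 + 169 = 218
340 > 218, so Mast 1 is closer.

Mast 1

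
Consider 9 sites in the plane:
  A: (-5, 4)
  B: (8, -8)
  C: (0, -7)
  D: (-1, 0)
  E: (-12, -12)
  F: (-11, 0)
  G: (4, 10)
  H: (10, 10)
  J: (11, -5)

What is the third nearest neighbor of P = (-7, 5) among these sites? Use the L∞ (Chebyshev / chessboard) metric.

D

d(P,A) = max(2, 1) = 2
d(P,B) = max(15, 13) = 15
d(P,C) = max(7, 12) = 12
d(P,D) = max(6, 5) = 6
d(P,E) = max(5, 17) = 17
d(P,F) = max(4, 5) = 5
d(P,G) = max(11, 5) = 11
d(P,H) = max(17, 5) = 17
d(P,J) = max(18, 10) = 18
Sorted ascending: A, F, D, G, … — the third-nearest is D.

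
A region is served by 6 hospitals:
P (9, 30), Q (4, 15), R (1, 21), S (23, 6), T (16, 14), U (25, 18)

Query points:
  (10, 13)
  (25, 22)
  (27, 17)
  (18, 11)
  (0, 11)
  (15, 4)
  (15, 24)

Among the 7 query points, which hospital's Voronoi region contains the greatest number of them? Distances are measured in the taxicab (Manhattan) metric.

(10, 13) — d to each: P:18, Q:8, R:17, S:20, T:7, U:20 → nearest is T
(25, 22) — d to each: P:24, Q:28, R:25, S:18, T:17, U:4 → nearest is U
(27, 17) — d to each: P:31, Q:25, R:30, S:15, T:14, U:3 → nearest is U
(18, 11) — d to each: P:28, Q:18, R:27, S:10, T:5, U:14 → nearest is T
(0, 11) — d to each: P:28, Q:8, R:11, S:28, T:19, U:32 → nearest is Q
(15, 4) — d to each: P:32, Q:22, R:31, S:10, T:11, U:24 → nearest is S
(15, 24) — d to each: P:12, Q:20, R:17, S:26, T:11, U:16 → nearest is T
Tally — Q:1, S:1, T:3, U:2. T captures the most (3).

T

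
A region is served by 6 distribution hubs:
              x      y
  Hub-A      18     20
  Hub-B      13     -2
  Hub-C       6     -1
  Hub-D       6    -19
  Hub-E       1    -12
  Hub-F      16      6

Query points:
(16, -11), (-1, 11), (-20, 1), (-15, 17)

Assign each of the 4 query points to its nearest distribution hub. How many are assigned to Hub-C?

2

(16, -11) — d² to each: Hub-A:965, Hub-B:90, Hub-C:200, Hub-D:164, Hub-E:226, Hub-F:289 → nearest is Hub-B
(-1, 11) — d² to each: Hub-A:442, Hub-B:365, Hub-C:193, Hub-D:949, Hub-E:533, Hub-F:314 → nearest is Hub-C
(-20, 1) — d² to each: Hub-A:1805, Hub-B:1098, Hub-C:680, Hub-D:1076, Hub-E:610, Hub-F:1321 → nearest is Hub-E
(-15, 17) — d² to each: Hub-A:1098, Hub-B:1145, Hub-C:765, Hub-D:1737, Hub-E:1097, Hub-F:1082 → nearest is Hub-C
2 of the 4 points have Hub-C as nearest.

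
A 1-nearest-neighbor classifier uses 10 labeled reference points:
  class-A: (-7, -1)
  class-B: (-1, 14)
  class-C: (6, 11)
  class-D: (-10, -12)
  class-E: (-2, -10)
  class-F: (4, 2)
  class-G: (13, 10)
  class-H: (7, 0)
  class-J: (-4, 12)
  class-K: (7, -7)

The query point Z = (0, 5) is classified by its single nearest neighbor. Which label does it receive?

Since √ is increasing, it suffices to compare squared distances:
d²(Z, class-A) = (0−(-7))² + (5−(-1))² = 49 + 36 = 85
d²(Z, class-B) = (0−(-1))² + (5−14)² = 1 + 81 = 82
d²(Z, class-C) = (0−6)² + (5−11)² = 36 + 36 = 72
d²(Z, class-D) = (0−(-10))² + (5−(-12))² = 100 + 289 = 389
d²(Z, class-E) = (0−(-2))² + (5−(-10))² = 4 + 225 = 229
d²(Z, class-F) = (0−4)² + (5−2)² = 16 + 9 = 25
d²(Z, class-G) = (0−13)² + (5−10)² = 169 + 25 = 194
d²(Z, class-H) = (0−7)² + (5−0)² = 49 + 25 = 74
d²(Z, class-J) = (0−(-4))² + (5−12)² = 16 + 49 = 65
d²(Z, class-K) = (0−7)² + (5−(-7))² = 49 + 144 = 193
class-F is nearest.

class-F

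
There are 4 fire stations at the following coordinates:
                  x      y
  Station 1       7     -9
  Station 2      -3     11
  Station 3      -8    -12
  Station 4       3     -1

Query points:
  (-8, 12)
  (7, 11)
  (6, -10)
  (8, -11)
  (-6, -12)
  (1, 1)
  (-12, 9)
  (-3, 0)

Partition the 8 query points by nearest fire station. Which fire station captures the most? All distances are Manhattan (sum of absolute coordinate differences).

(-8, 12) — d to each: Station 1:36, Station 2:6, Station 3:24, Station 4:24 → nearest is Station 2
(7, 11) — d to each: Station 1:20, Station 2:10, Station 3:38, Station 4:16 → nearest is Station 2
(6, -10) — d to each: Station 1:2, Station 2:30, Station 3:16, Station 4:12 → nearest is Station 1
(8, -11) — d to each: Station 1:3, Station 2:33, Station 3:17, Station 4:15 → nearest is Station 1
(-6, -12) — d to each: Station 1:16, Station 2:26, Station 3:2, Station 4:20 → nearest is Station 3
(1, 1) — d to each: Station 1:16, Station 2:14, Station 3:22, Station 4:4 → nearest is Station 4
(-12, 9) — d to each: Station 1:37, Station 2:11, Station 3:25, Station 4:25 → nearest is Station 2
(-3, 0) — d to each: Station 1:19, Station 2:11, Station 3:17, Station 4:7 → nearest is Station 4
Tally — Station 1:2, Station 2:3, Station 3:1, Station 4:2. Station 2 captures the most (3).

Station 2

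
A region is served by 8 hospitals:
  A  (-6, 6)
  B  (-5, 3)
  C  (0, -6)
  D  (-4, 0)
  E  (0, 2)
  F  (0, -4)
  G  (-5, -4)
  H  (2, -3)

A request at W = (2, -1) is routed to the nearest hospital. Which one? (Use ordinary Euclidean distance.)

H

Compare squared distances (the ordering matches that of the actual distances):
|WA|² = 64 + 49 = 113
|WB|² = 49 + 16 = 65
|WC|² = 4 + 25 = 29
|WD|² = 36 + 1 = 37
|WE|² = 4 + 9 = 13
|WF|² = 4 + 9 = 13
|WG|² = 49 + 9 = 58
|WH|² = 0 + 4 = 4
Minimum is at H.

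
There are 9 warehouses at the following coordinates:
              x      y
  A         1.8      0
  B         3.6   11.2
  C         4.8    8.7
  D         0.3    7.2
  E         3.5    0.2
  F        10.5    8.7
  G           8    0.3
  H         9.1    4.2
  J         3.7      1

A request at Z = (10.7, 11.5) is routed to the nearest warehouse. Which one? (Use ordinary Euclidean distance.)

Squared Euclidean distances:
|ZA|² = (10.7−1.8)² + (11.5−0)² = 79.21 + 132.25 = 211.46
|ZB|² = (10.7−3.6)² + (11.5−11.2)² = 50.41 + 0.09 = 50.5
|ZC|² = (10.7−4.8)² + (11.5−8.7)² = 34.81 + 7.84 = 42.65
|ZD|² = (10.7−0.3)² + (11.5−7.2)² = 108.16 + 18.49 = 126.65
|ZE|² = (10.7−3.5)² + (11.5−0.2)² = 51.84 + 127.69 = 179.53
|ZF|² = (10.7−10.5)² + (11.5−8.7)² = 0.04 + 7.84 = 7.88
|ZG|² = (10.7−8)² + (11.5−0.3)² = 7.29 + 125.44 = 132.73
|ZH|² = (10.7−9.1)² + (11.5−4.2)² = 2.56 + 53.29 = 55.85
|ZJ|² = (10.7−3.7)² + (11.5−1)² = 49 + 110.25 = 159.25
F is nearest.

F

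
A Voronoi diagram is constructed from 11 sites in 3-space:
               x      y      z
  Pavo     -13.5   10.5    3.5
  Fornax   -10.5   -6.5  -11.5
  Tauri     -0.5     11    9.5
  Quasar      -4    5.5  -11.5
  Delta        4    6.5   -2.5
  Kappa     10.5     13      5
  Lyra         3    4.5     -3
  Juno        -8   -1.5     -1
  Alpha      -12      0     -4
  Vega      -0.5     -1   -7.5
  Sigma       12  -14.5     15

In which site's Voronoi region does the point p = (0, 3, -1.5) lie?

Compare squared distances (the ordering matches that of the actual distances):
d²(p, Pavo) = 182.25 + 56.25 + 25 = 263.5
d²(p, Fornax) = 110.25 + 90.25 + 100 = 300.5
d²(p, Tauri) = 0.25 + 64 + 121 = 185.25
d²(p, Quasar) = 16 + 6.25 + 100 = 122.25
d²(p, Delta) = 16 + 12.25 + 1 = 29.25
d²(p, Kappa) = 110.25 + 100 + 42.25 = 252.5
d²(p, Lyra) = 9 + 2.25 + 2.25 = 13.5
d²(p, Juno) = 64 + 20.25 + 0.25 = 84.5
d²(p, Alpha) = 144 + 9 + 6.25 = 159.25
d²(p, Vega) = 0.25 + 16 + 36 = 52.25
d²(p, Sigma) = 144 + 306.25 + 272.25 = 722.5
Lyra is nearest.

Lyra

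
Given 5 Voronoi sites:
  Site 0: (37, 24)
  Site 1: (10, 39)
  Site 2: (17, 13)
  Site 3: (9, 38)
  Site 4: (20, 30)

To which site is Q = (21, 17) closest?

Since √ is increasing, it suffices to compare squared distances:
d²(Q, Site 0) = (21−37)² + (17−24)² = 256 + 49 = 305
d²(Q, Site 1) = (21−10)² + (17−39)² = 121 + 484 = 605
d²(Q, Site 2) = (21−17)² + (17−13)² = 16 + 16 = 32
d²(Q, Site 3) = (21−9)² + (17−38)² = 144 + 441 = 585
d²(Q, Site 4) = (21−20)² + (17−30)² = 1 + 169 = 170
Minimum is at Site 2.

Site 2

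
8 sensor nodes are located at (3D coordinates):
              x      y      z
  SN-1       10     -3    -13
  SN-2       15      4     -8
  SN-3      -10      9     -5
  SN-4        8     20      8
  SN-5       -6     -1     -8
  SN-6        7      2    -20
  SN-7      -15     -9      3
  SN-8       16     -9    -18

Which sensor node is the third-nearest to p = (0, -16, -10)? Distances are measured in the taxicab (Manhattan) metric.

d(p, SN-1) = 10 + 13 + 3 = 26
d(p, SN-2) = 15 + 20 + 2 = 37
d(p, SN-3) = 10 + 25 + 5 = 40
d(p, SN-4) = 8 + 36 + 18 = 62
d(p, SN-5) = 6 + 15 + 2 = 23
d(p, SN-6) = 7 + 18 + 10 = 35
d(p, SN-7) = 15 + 7 + 13 = 35
d(p, SN-8) = 16 + 7 + 8 = 31
Sorted ascending: SN-5, SN-1, SN-8, SN-6, … — the third-nearest is SN-8.

SN-8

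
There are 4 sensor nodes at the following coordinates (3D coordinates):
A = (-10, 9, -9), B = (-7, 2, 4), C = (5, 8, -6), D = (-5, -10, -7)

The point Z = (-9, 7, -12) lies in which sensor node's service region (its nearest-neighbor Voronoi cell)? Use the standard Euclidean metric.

Squared Euclidean distances:
|ZA|² = (-9−(-10))² + (7−9)² + (-12−(-9))² = 1 + 4 + 9 = 14
|ZB|² = (-9−(-7))² + (7−2)² + (-12−4)² = 4 + 25 + 256 = 285
|ZC|² = (-9−5)² + (7−8)² + (-12−(-6))² = 196 + 1 + 36 = 233
|ZD|² = (-9−(-5))² + (7−(-10))² + (-12−(-7))² = 16 + 289 + 25 = 330
The smallest is to A, so Z lies in the Voronoi region of A.

A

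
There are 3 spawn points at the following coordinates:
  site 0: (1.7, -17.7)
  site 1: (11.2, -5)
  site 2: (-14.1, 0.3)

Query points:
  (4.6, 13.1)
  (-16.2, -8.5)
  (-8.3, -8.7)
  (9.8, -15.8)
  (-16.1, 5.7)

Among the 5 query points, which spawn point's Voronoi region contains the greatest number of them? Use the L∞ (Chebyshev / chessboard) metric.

(4.6, 13.1) — d to each: site 0:30.8, site 1:18.1, site 2:18.7 → nearest is site 1
(-16.2, -8.5) — d to each: site 0:17.9, site 1:27.4, site 2:8.8 → nearest is site 2
(-8.3, -8.7) — d to each: site 0:10, site 1:19.5, site 2:9 → nearest is site 2
(9.8, -15.8) — d to each: site 0:8.1, site 1:10.8, site 2:23.9 → nearest is site 0
(-16.1, 5.7) — d to each: site 0:23.4, site 1:27.3, site 2:5.4 → nearest is site 2
Tally — site 0:1, site 1:1, site 2:3. site 2 captures the most (3).

site 2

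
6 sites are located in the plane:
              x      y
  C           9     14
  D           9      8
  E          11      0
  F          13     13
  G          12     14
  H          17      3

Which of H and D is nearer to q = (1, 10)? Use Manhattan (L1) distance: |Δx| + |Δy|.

D

d(q,H) = |1−17| + |10−3| = 16 + 7 = 23
d(q,D) = |1−9| + |10−8| = 8 + 2 = 10
23 > 10, so D is closer.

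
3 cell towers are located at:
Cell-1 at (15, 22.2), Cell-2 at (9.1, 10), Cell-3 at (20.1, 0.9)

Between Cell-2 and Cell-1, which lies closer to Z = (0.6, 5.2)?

Compare squared distances:
d²(Z, Cell-2) = (0.6−9.1)² + (5.2−10)² = 72.25 + 23.04 = 95.29
d²(Z, Cell-1) = (0.6−15)² + (5.2−22.2)² = 207.36 + 289 = 496.36
95.29 < 496.36, so Cell-2 is closer.

Cell-2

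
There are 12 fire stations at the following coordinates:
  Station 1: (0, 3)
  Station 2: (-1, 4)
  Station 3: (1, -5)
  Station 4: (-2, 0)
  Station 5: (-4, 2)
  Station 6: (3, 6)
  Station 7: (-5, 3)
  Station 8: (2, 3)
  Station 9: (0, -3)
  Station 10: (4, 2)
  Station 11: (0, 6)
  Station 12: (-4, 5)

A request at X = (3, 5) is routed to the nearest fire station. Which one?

Station 6

Since √ is increasing, it suffices to compare squared distances:
d²(X, Station 1) = (3−0)² + (5−3)² = 9 + 4 = 13
d²(X, Station 2) = (3−(-1))² + (5−4)² = 16 + 1 = 17
d²(X, Station 3) = (3−1)² + (5−(-5))² = 4 + 100 = 104
d²(X, Station 4) = (3−(-2))² + (5−0)² = 25 + 25 = 50
d²(X, Station 5) = (3−(-4))² + (5−2)² = 49 + 9 = 58
d²(X, Station 6) = (3−3)² + (5−6)² = 0 + 1 = 1
d²(X, Station 7) = (3−(-5))² + (5−3)² = 64 + 4 = 68
d²(X, Station 8) = (3−2)² + (5−3)² = 1 + 4 = 5
d²(X, Station 9) = (3−0)² + (5−(-3))² = 9 + 64 = 73
d²(X, Station 10) = (3−4)² + (5−2)² = 1 + 9 = 10
d²(X, Station 11) = (3−0)² + (5−6)² = 9 + 1 = 10
d²(X, Station 12) = (3−(-4))² + (5−5)² = 49 + 0 = 49
Minimum is at Station 6.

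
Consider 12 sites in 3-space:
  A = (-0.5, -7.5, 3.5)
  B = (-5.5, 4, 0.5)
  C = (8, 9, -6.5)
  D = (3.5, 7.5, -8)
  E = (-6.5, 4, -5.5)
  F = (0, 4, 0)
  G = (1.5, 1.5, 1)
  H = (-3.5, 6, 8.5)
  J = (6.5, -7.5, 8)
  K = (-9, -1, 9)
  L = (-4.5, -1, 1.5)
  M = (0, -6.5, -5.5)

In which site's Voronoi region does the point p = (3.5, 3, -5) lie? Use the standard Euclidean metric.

D

Squared Euclidean distances:
|pA|² = (3.5−(-0.5))² + (3−(-7.5))² + (-5−3.5)² = 16 + 110.25 + 72.25 = 198.5
|pB|² = (3.5−(-5.5))² + (3−4)² + (-5−0.5)² = 81 + 1 + 30.25 = 112.25
|pC|² = (3.5−8)² + (3−9)² + (-5−(-6.5))² = 20.25 + 36 + 2.25 = 58.5
|pD|² = (3.5−3.5)² + (3−7.5)² + (-5−(-8))² = 0 + 20.25 + 9 = 29.25
|pE|² = (3.5−(-6.5))² + (3−4)² + (-5−(-5.5))² = 100 + 1 + 0.25 = 101.25
|pF|² = (3.5−0)² + (3−4)² + (-5−0)² = 12.25 + 1 + 25 = 38.25
|pG|² = (3.5−1.5)² + (3−1.5)² + (-5−1)² = 4 + 2.25 + 36 = 42.25
|pH|² = (3.5−(-3.5))² + (3−6)² + (-5−8.5)² = 49 + 9 + 182.25 = 240.25
|pJ|² = (3.5−6.5)² + (3−(-7.5))² + (-5−8)² = 9 + 110.25 + 169 = 288.25
|pK|² = (3.5−(-9))² + (3−(-1))² + (-5−9)² = 156.25 + 16 + 196 = 368.25
|pL|² = (3.5−(-4.5))² + (3−(-1))² + (-5−1.5)² = 64 + 16 + 42.25 = 122.25
|pM|² = (3.5−0)² + (3−(-6.5))² + (-5−(-5.5))² = 12.25 + 90.25 + 0.25 = 102.75
D is nearest.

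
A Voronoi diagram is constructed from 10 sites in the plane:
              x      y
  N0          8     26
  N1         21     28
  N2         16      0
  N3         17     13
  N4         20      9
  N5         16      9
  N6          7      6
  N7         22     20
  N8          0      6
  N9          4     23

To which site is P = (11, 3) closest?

N6

Squared Euclidean distances:
|PN0|² = 9 + 529 = 538
|PN1|² = 100 + 625 = 725
|PN2|² = 25 + 9 = 34
|PN3|² = 36 + 100 = 136
|PN4|² = 81 + 36 = 117
|PN5|² = 25 + 36 = 61
|PN6|² = 16 + 9 = 25
|PN7|² = 121 + 289 = 410
|PN8|² = 121 + 9 = 130
|PN9|² = 49 + 400 = 449
N6 is nearest.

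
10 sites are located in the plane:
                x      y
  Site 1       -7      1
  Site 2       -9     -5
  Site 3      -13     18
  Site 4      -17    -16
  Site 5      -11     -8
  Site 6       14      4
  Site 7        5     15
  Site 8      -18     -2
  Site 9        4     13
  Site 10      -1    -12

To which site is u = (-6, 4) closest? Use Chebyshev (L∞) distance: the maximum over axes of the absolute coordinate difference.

d(u, Site 1) = max(1, 3) = 3
d(u, Site 2) = max(3, 9) = 9
d(u, Site 3) = max(7, 14) = 14
d(u, Site 4) = max(11, 20) = 20
d(u, Site 5) = max(5, 12) = 12
d(u, Site 6) = max(20, 0) = 20
d(u, Site 7) = max(11, 11) = 11
d(u, Site 8) = max(12, 6) = 12
d(u, Site 9) = max(10, 9) = 10
d(u, Site 10) = max(5, 16) = 16
Minimum is at Site 1.

Site 1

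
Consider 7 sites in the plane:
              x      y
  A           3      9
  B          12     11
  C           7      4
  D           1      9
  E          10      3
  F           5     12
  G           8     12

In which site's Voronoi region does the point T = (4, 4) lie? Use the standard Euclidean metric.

Compare squared distances (the ordering matches that of the actual distances):
|TA|² = (4−3)² + (4−9)² = 1 + 25 = 26
|TB|² = (4−12)² + (4−11)² = 64 + 49 = 113
|TC|² = (4−7)² + (4−4)² = 9 + 0 = 9
|TD|² = (4−1)² + (4−9)² = 9 + 25 = 34
|TE|² = (4−10)² + (4−3)² = 36 + 1 = 37
|TF|² = (4−5)² + (4−12)² = 1 + 64 = 65
|TG|² = (4−8)² + (4−12)² = 16 + 64 = 80
Minimum is at C.

C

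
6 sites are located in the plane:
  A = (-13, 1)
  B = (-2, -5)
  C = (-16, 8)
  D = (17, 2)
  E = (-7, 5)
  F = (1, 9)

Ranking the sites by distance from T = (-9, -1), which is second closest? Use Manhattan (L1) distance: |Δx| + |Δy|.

d(T,A) = |-9−(-13)| + |-1−1| = 4 + 2 = 6
d(T,B) = |-9−(-2)| + |-1−(-5)| = 7 + 4 = 11
d(T,C) = |-9−(-16)| + |-1−8| = 7 + 9 = 16
d(T,D) = |-9−17| + |-1−2| = 26 + 3 = 29
d(T,E) = |-9−(-7)| + |-1−5| = 2 + 6 = 8
d(T,F) = |-9−1| + |-1−9| = 10 + 10 = 20
Sorted ascending: A, E, B, … — the second-nearest is E.

E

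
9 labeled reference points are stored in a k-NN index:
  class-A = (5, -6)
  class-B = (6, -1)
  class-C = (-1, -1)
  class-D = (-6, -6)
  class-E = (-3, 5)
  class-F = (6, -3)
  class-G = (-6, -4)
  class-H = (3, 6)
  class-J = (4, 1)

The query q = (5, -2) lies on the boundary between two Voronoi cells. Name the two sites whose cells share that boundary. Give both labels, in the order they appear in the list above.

class-B and class-F

Squared distances from q to each site:
d²(q, class-A) = 0 + 16 = 16
d²(q, class-B) = 1 + 1 = 2
d²(q, class-C) = 36 + 1 = 37
d²(q, class-D) = 121 + 16 = 137
d²(q, class-E) = 64 + 49 = 113
d²(q, class-F) = 1 + 1 = 2
d²(q, class-G) = 121 + 4 = 125
d²(q, class-H) = 4 + 64 = 68
d²(q, class-J) = 1 + 9 = 10
q is equidistant from class-B and class-F (both at squared distance 2), and every other site is strictly farther — so q lies on the class-B–class-F Voronoi edge.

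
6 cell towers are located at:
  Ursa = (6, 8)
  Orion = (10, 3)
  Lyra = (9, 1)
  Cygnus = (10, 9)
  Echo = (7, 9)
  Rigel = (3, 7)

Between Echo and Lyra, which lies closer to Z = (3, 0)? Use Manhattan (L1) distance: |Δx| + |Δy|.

Lyra

d(Z, Echo) = |3−7| + |0−9| = 4 + 9 = 13
d(Z, Lyra) = |3−9| + |0−1| = 6 + 1 = 7
13 > 7, so Lyra is closer.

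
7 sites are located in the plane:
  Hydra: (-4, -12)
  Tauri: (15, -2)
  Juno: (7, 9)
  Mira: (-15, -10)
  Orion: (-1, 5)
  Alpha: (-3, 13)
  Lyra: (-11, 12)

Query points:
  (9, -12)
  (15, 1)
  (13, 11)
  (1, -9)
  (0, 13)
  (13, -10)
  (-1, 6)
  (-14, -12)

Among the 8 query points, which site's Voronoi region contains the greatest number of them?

Tauri

(9, -12) — d² to each: Hydra:169, Tauri:136, Juno:445, Mira:580, Orion:389, Alpha:769, Lyra:976 → nearest is Tauri
(15, 1) — d² to each: Hydra:530, Tauri:9, Juno:128, Mira:1021, Orion:272, Alpha:468, Lyra:797 → nearest is Tauri
(13, 11) — d² to each: Hydra:818, Tauri:173, Juno:40, Mira:1225, Orion:232, Alpha:260, Lyra:577 → nearest is Juno
(1, -9) — d² to each: Hydra:34, Tauri:245, Juno:360, Mira:257, Orion:200, Alpha:500, Lyra:585 → nearest is Hydra
(0, 13) — d² to each: Hydra:641, Tauri:450, Juno:65, Mira:754, Orion:65, Alpha:9, Lyra:122 → nearest is Alpha
(13, -10) — d² to each: Hydra:293, Tauri:68, Juno:397, Mira:784, Orion:421, Alpha:785, Lyra:1060 → nearest is Tauri
(-1, 6) — d² to each: Hydra:333, Tauri:320, Juno:73, Mira:452, Orion:1, Alpha:53, Lyra:136 → nearest is Orion
(-14, -12) — d² to each: Hydra:100, Tauri:941, Juno:882, Mira:5, Orion:458, Alpha:746, Lyra:585 → nearest is Mira
Tally — Hydra:1, Tauri:3, Juno:1, Mira:1, Orion:1, Alpha:1. Tauri captures the most (3).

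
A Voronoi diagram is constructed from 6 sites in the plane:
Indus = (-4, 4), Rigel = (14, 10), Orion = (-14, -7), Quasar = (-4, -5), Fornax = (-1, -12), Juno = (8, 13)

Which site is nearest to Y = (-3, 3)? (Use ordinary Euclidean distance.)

Compare squared distances (the ordering matches that of the actual distances):
d²(Y, Indus) = 1 + 1 = 2
d²(Y, Rigel) = 289 + 49 = 338
d²(Y, Orion) = 121 + 100 = 221
d²(Y, Quasar) = 1 + 64 = 65
d²(Y, Fornax) = 4 + 225 = 229
d²(Y, Juno) = 121 + 100 = 221
The smallest is to Indus, so Y lies in the Voronoi region of Indus.

Indus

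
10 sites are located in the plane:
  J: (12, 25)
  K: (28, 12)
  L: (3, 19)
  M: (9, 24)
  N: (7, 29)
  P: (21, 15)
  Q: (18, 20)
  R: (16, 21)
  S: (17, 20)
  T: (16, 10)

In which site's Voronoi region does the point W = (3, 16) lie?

L

Squared Euclidean distances:
|WJ|² = (3−12)² + (16−25)² = 81 + 81 = 162
|WK|² = (3−28)² + (16−12)² = 625 + 16 = 641
|WL|² = (3−3)² + (16−19)² = 0 + 9 = 9
|WM|² = (3−9)² + (16−24)² = 36 + 64 = 100
|WN|² = (3−7)² + (16−29)² = 16 + 169 = 185
|WP|² = (3−21)² + (16−15)² = 324 + 1 = 325
|WQ|² = (3−18)² + (16−20)² = 225 + 16 = 241
|WR|² = (3−16)² + (16−21)² = 169 + 25 = 194
|WS|² = (3−17)² + (16−20)² = 196 + 16 = 212
|WT|² = (3−16)² + (16−10)² = 169 + 36 = 205
L is nearest.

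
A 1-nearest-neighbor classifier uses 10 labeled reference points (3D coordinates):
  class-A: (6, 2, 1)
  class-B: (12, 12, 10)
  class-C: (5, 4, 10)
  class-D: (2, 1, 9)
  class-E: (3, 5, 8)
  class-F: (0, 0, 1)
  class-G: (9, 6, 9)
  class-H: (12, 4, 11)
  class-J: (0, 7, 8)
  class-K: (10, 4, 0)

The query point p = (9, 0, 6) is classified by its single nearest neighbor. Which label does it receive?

class-A

Compare squared distances (the ordering matches that of the actual distances):
d²(p, class-A) = (9−6)² + (0−2)² + (6−1)² = 9 + 4 + 25 = 38
d²(p, class-B) = (9−12)² + (0−12)² + (6−10)² = 9 + 144 + 16 = 169
d²(p, class-C) = (9−5)² + (0−4)² + (6−10)² = 16 + 16 + 16 = 48
d²(p, class-D) = (9−2)² + (0−1)² + (6−9)² = 49 + 1 + 9 = 59
d²(p, class-E) = (9−3)² + (0−5)² + (6−8)² = 36 + 25 + 4 = 65
d²(p, class-F) = (9−0)² + (0−0)² + (6−1)² = 81 + 0 + 25 = 106
d²(p, class-G) = (9−9)² + (0−6)² + (6−9)² = 0 + 36 + 9 = 45
d²(p, class-H) = (9−12)² + (0−4)² + (6−11)² = 9 + 16 + 25 = 50
d²(p, class-J) = (9−0)² + (0−7)² + (6−8)² = 81 + 49 + 4 = 134
d²(p, class-K) = (9−10)² + (0−4)² + (6−0)² = 1 + 16 + 36 = 53
Minimum is at class-A.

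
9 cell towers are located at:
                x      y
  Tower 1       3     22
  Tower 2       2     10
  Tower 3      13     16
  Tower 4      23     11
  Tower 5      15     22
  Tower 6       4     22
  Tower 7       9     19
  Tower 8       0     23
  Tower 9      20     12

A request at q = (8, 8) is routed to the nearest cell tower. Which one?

Tower 2

Since √ is increasing, it suffices to compare squared distances:
d²(q, Tower 1) = 25 + 196 = 221
d²(q, Tower 2) = 36 + 4 = 40
d²(q, Tower 3) = 25 + 64 = 89
d²(q, Tower 4) = 225 + 9 = 234
d²(q, Tower 5) = 49 + 196 = 245
d²(q, Tower 6) = 16 + 196 = 212
d²(q, Tower 7) = 1 + 121 = 122
d²(q, Tower 8) = 64 + 225 = 289
d²(q, Tower 9) = 144 + 16 = 160
The smallest is to Tower 2, so q lies in the Voronoi region of Tower 2.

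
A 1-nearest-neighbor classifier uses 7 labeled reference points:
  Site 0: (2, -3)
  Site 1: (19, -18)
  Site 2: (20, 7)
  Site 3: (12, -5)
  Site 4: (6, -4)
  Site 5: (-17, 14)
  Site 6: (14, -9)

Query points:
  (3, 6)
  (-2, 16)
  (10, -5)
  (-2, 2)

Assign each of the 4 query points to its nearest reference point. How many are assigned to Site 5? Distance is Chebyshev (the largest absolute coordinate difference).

(3, 6) — d to each: Site 0:9, Site 1:24, Site 2:17, Site 3:11, Site 4:10, Site 5:20, Site 6:15 → nearest is Site 0
(-2, 16) — d to each: Site 0:19, Site 1:34, Site 2:22, Site 3:21, Site 4:20, Site 5:15, Site 6:25 → nearest is Site 5
(10, -5) — d to each: Site 0:8, Site 1:13, Site 2:12, Site 3:2, Site 4:4, Site 5:27, Site 6:4 → nearest is Site 3
(-2, 2) — d to each: Site 0:5, Site 1:21, Site 2:22, Site 3:14, Site 4:8, Site 5:15, Site 6:16 → nearest is Site 0
1 of the 4 points has Site 5 as nearest.

1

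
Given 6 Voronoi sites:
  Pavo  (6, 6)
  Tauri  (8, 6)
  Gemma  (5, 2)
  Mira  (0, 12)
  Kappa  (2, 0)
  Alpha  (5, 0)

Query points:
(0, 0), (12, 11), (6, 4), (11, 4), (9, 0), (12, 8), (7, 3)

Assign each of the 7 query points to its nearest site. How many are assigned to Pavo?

1

(0, 0) — d² to each: Pavo:72, Tauri:100, Gemma:29, Mira:144, Kappa:4, Alpha:25 → nearest is Kappa
(12, 11) — d² to each: Pavo:61, Tauri:41, Gemma:130, Mira:145, Kappa:221, Alpha:170 → nearest is Tauri
(6, 4) — d² to each: Pavo:4, Tauri:8, Gemma:5, Mira:100, Kappa:32, Alpha:17 → nearest is Pavo
(11, 4) — d² to each: Pavo:29, Tauri:13, Gemma:40, Mira:185, Kappa:97, Alpha:52 → nearest is Tauri
(9, 0) — d² to each: Pavo:45, Tauri:37, Gemma:20, Mira:225, Kappa:49, Alpha:16 → nearest is Alpha
(12, 8) — d² to each: Pavo:40, Tauri:20, Gemma:85, Mira:160, Kappa:164, Alpha:113 → nearest is Tauri
(7, 3) — d² to each: Pavo:10, Tauri:10, Gemma:5, Mira:130, Kappa:34, Alpha:13 → nearest is Gemma
1 of the 7 points has Pavo as nearest.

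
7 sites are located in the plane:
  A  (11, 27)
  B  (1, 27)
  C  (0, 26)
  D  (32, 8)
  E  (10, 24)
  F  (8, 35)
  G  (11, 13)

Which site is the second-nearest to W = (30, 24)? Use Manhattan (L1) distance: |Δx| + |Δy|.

d(W,A) = |30−11| + |24−27| = 19 + 3 = 22
d(W,B) = |30−1| + |24−27| = 29 + 3 = 32
d(W,C) = |30−0| + |24−26| = 30 + 2 = 32
d(W,D) = |30−32| + |24−8| = 2 + 16 = 18
d(W,E) = |30−10| + |24−24| = 20 + 0 = 20
d(W,F) = |30−8| + |24−35| = 22 + 11 = 33
d(W,G) = |30−11| + |24−13| = 19 + 11 = 30
Sorted ascending: D, E, A, … — the second-nearest is E.

E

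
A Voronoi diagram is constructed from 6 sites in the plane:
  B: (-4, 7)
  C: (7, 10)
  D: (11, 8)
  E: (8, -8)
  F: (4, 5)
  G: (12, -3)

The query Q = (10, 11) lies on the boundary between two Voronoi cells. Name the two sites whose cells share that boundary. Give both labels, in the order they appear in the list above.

C and D

Squared distances from Q to each site:
|QB|² = (10−(-4))² + (11−7)² = 196 + 16 = 212
|QC|² = (10−7)² + (11−10)² = 9 + 1 = 10
|QD|² = (10−11)² + (11−8)² = 1 + 9 = 10
|QE|² = (10−8)² + (11−(-8))² = 4 + 361 = 365
|QF|² = (10−4)² + (11−5)² = 36 + 36 = 72
|QG|² = (10−12)² + (11−(-3))² = 4 + 196 = 200
Q is equidistant from C and D (both at squared distance 10), and every other site is strictly farther — so Q lies on the C–D Voronoi edge.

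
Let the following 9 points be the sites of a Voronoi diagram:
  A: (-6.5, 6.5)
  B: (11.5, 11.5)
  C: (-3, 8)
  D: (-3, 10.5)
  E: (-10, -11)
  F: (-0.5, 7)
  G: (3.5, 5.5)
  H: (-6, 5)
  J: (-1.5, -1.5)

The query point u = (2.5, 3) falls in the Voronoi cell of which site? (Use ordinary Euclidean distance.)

G

Since √ is increasing, it suffices to compare squared distances:
|uA|² = 81 + 12.25 = 93.25
|uB|² = 81 + 72.25 = 153.25
|uC|² = 30.25 + 25 = 55.25
|uD|² = 30.25 + 56.25 = 86.5
|uE|² = 156.25 + 196 = 352.25
|uF|² = 9 + 16 = 25
|uG|² = 1 + 6.25 = 7.25
|uH|² = 72.25 + 4 = 76.25
|uJ|² = 16 + 20.25 = 36.25
Minimum is at G.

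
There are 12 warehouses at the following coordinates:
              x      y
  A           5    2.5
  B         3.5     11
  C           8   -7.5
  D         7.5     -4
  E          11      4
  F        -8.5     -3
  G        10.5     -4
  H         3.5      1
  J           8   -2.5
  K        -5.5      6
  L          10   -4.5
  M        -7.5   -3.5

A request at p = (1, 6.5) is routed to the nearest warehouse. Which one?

Compare squared distances (the ordering matches that of the actual distances):
|pA|² = 16 + 16 = 32
|pB|² = 6.25 + 20.25 = 26.5
|pC|² = 49 + 196 = 245
|pD|² = 42.25 + 110.25 = 152.5
|pE|² = 100 + 6.25 = 106.25
|pF|² = 90.25 + 90.25 = 180.5
|pG|² = 90.25 + 110.25 = 200.5
|pH|² = 6.25 + 30.25 = 36.5
|pJ|² = 49 + 81 = 130
|pK|² = 42.25 + 0.25 = 42.5
|pL|² = 81 + 121 = 202
|pM|² = 72.25 + 100 = 172.25
B is nearest.

B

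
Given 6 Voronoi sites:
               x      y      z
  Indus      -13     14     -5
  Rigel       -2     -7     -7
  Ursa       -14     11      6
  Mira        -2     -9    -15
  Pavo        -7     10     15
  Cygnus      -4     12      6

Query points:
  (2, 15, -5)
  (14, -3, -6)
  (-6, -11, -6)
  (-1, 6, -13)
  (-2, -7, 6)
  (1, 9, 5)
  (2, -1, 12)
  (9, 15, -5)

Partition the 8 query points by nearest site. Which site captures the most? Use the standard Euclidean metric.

Rigel

(2, 15, -5) — d² to each: Indus:226, Rigel:504, Ursa:393, Mira:692, Pavo:506, Cygnus:166 → nearest is Cygnus
(14, -3, -6) — d² to each: Indus:1019, Rigel:273, Ursa:1124, Mira:373, Pavo:1051, Cygnus:693 → nearest is Rigel
(-6, -11, -6) — d² to each: Indus:675, Rigel:33, Ursa:692, Mira:101, Pavo:883, Cygnus:677 → nearest is Rigel
(-1, 6, -13) — d² to each: Indus:272, Rigel:206, Ursa:555, Mira:230, Pavo:836, Cygnus:406 → nearest is Rigel
(-2, -7, 6) — d² to each: Indus:683, Rigel:169, Ursa:468, Mira:445, Pavo:395, Cygnus:365 → nearest is Rigel
(1, 9, 5) — d² to each: Indus:321, Rigel:409, Ursa:230, Mira:733, Pavo:165, Cygnus:35 → nearest is Cygnus
(2, -1, 12) — d² to each: Indus:739, Rigel:413, Ursa:436, Mira:809, Pavo:211, Cygnus:241 → nearest is Pavo
(9, 15, -5) — d² to each: Indus:485, Rigel:609, Ursa:666, Mira:797, Pavo:681, Cygnus:299 → nearest is Cygnus
Tally — Rigel:4, Pavo:1, Cygnus:3. Rigel captures the most (4).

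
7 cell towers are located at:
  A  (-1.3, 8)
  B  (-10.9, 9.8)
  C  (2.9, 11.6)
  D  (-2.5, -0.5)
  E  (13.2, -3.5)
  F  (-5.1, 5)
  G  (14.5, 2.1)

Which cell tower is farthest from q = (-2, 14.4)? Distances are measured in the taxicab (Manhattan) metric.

d(q,A) = |-2−(-1.3)| + |14.4−8| = 0.7 + 6.4 = 7.1
d(q,B) = |-2−(-10.9)| + |14.4−9.8| = 8.9 + 4.6 = 13.5
d(q,C) = |-2−2.9| + |14.4−11.6| = 4.9 + 2.8 = 7.7
d(q,D) = |-2−(-2.5)| + |14.4−(-0.5)| = 0.5 + 14.9 = 15.4
d(q,E) = |-2−13.2| + |14.4−(-3.5)| = 15.2 + 17.9 = 33.1
d(q,F) = |-2−(-5.1)| + |14.4−5| = 3.1 + 9.4 = 12.5
d(q,G) = |-2−14.5| + |14.4−2.1| = 16.5 + 12.3 = 28.8
The largest is to E.

E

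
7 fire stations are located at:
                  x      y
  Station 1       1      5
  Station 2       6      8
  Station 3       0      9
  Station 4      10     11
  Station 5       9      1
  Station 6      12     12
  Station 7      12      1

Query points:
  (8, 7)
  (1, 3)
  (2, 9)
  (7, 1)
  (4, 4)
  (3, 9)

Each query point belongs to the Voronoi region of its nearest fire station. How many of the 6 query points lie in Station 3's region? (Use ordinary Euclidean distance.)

2

(8, 7) — d² to each: Station 1:53, Station 2:5, Station 3:68, Station 4:20, Station 5:37, Station 6:41, Station 7:52 → nearest is Station 2
(1, 3) — d² to each: Station 1:4, Station 2:50, Station 3:37, Station 4:145, Station 5:68, Station 6:202, Station 7:125 → nearest is Station 1
(2, 9) — d² to each: Station 1:17, Station 2:17, Station 3:4, Station 4:68, Station 5:113, Station 6:109, Station 7:164 → nearest is Station 3
(7, 1) — d² to each: Station 1:52, Station 2:50, Station 3:113, Station 4:109, Station 5:4, Station 6:146, Station 7:25 → nearest is Station 5
(4, 4) — d² to each: Station 1:10, Station 2:20, Station 3:41, Station 4:85, Station 5:34, Station 6:128, Station 7:73 → nearest is Station 1
(3, 9) — d² to each: Station 1:20, Station 2:10, Station 3:9, Station 4:53, Station 5:100, Station 6:90, Station 7:145 → nearest is Station 3
2 of the 6 points have Station 3 as nearest.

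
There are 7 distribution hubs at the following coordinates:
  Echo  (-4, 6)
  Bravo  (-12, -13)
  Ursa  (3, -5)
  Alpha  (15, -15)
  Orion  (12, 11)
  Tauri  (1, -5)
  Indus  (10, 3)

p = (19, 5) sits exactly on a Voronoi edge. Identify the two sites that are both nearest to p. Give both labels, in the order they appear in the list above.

Orion and Indus

Squared distances from p to each site:
d²(p, Echo) = (19−(-4))² + (5−6)² = 529 + 1 = 530
d²(p, Bravo) = (19−(-12))² + (5−(-13))² = 961 + 324 = 1285
d²(p, Ursa) = (19−3)² + (5−(-5))² = 256 + 100 = 356
d²(p, Alpha) = (19−15)² + (5−(-15))² = 16 + 400 = 416
d²(p, Orion) = (19−12)² + (5−11)² = 49 + 36 = 85
d²(p, Tauri) = (19−1)² + (5−(-5))² = 324 + 100 = 424
d²(p, Indus) = (19−10)² + (5−3)² = 81 + 4 = 85
p is equidistant from Orion and Indus (both at squared distance 85), and every other site is strictly farther — so p lies on the Orion–Indus Voronoi edge.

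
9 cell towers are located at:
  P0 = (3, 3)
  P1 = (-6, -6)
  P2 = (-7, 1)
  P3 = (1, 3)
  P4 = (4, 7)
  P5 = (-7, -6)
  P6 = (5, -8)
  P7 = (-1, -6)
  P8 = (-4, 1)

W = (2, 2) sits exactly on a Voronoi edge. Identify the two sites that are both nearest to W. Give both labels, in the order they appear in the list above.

Squared distances from W to each site:
|WP0|² = 1 + 1 = 2
|WP1|² = 64 + 64 = 128
|WP2|² = 81 + 1 = 82
|WP3|² = 1 + 1 = 2
|WP4|² = 4 + 25 = 29
|WP5|² = 81 + 64 = 145
|WP6|² = 9 + 100 = 109
|WP7|² = 9 + 64 = 73
|WP8|² = 36 + 1 = 37
W is equidistant from P0 and P3 (both at squared distance 2), and every other site is strictly farther — so W lies on the P0–P3 Voronoi edge.

P0 and P3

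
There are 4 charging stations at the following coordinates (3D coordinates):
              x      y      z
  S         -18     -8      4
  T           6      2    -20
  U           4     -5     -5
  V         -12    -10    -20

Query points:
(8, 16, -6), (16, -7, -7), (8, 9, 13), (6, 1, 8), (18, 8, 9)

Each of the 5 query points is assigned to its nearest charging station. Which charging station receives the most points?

U

(8, 16, -6) — d² to each: S:1352, T:396, U:458, V:1272 → nearest is T
(16, -7, -7) — d² to each: S:1278, T:350, U:152, V:962 → nearest is U
(8, 9, 13) — d² to each: S:1046, T:1142, U:536, V:1850 → nearest is U
(6, 1, 8) — d² to each: S:673, T:785, U:209, V:1229 → nearest is U
(18, 8, 9) — d² to each: S:1577, T:1021, U:561, V:2065 → nearest is U
Tally — T:1, U:4. U captures the most (4).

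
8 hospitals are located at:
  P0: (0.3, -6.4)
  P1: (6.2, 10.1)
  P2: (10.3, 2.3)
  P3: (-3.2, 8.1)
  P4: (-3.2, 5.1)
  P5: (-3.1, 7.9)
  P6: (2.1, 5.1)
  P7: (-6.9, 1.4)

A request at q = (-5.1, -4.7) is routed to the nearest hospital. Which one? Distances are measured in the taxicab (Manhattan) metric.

d(q,P0) = 5.4 + 1.7 = 7.1
d(q,P1) = 11.3 + 14.8 = 26.1
d(q,P2) = 15.4 + 7 = 22.4
d(q,P3) = 1.9 + 12.8 = 14.7
d(q,P4) = 1.9 + 9.8 = 11.7
d(q,P5) = 2 + 12.6 = 14.6
d(q,P6) = 7.2 + 9.8 = 17
d(q,P7) = 1.8 + 6.1 = 7.9
P0 is nearest.

P0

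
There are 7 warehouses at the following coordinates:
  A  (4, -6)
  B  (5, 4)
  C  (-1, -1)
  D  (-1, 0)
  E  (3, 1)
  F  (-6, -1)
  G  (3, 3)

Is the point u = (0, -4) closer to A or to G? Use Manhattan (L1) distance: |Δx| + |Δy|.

A

d(u,A) = |0−4| + |-4−(-6)| = 4 + 2 = 6
d(u,G) = |0−3| + |-4−3| = 3 + 7 = 10
6 < 10, so A is closer.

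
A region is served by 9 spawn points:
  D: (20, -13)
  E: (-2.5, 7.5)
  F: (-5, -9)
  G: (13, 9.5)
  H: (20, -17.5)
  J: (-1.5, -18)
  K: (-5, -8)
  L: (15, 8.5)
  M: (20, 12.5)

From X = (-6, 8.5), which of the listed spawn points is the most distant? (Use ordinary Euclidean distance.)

H

Since √ is increasing, it suffices to compare squared distances:
|XD|² = (-6−20)² + (8.5−(-13))² = 676 + 462.25 = 1138.25
|XE|² = (-6−(-2.5))² + (8.5−7.5)² = 12.25 + 1 = 13.25
|XF|² = (-6−(-5))² + (8.5−(-9))² = 1 + 306.25 = 307.25
|XG|² = (-6−13)² + (8.5−9.5)² = 361 + 1 = 362
|XH|² = (-6−20)² + (8.5−(-17.5))² = 676 + 676 = 1352
|XJ|² = (-6−(-1.5))² + (8.5−(-18))² = 20.25 + 702.25 = 722.5
|XK|² = (-6−(-5))² + (8.5−(-8))² = 1 + 272.25 = 273.25
|XL|² = (-6−15)² + (8.5−8.5)² = 441 + 0 = 441
|XM|² = (-6−20)² + (8.5−12.5)² = 676 + 16 = 692
The largest is to H.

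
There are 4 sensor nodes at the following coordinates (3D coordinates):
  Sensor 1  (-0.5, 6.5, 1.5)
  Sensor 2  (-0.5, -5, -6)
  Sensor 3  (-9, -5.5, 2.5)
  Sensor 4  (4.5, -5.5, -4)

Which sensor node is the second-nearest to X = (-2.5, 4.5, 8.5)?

Since √ is increasing, it suffices to compare squared distances:
d²(X, Sensor 1) = (-2.5−(-0.5))² + (4.5−6.5)² + (8.5−1.5)² = 4 + 4 + 49 = 57
d²(X, Sensor 2) = (-2.5−(-0.5))² + (4.5−(-5))² + (8.5−(-6))² = 4 + 90.25 + 210.25 = 304.5
d²(X, Sensor 3) = (-2.5−(-9))² + (4.5−(-5.5))² + (8.5−2.5)² = 42.25 + 100 + 36 = 178.25
d²(X, Sensor 4) = (-2.5−4.5)² + (4.5−(-5.5))² + (8.5−(-4))² = 49 + 100 + 156.25 = 305.25
Sorted ascending: Sensor 1, Sensor 3, Sensor 2, … — the second-nearest is Sensor 3.

Sensor 3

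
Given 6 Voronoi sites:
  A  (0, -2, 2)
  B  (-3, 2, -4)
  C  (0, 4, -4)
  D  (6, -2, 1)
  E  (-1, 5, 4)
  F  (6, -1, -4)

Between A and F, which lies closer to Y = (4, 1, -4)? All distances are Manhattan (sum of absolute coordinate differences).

d(Y,A) = |4−0| + |1−(-2)| + |-4−2| = 4 + 3 + 6 = 13
d(Y,F) = |4−6| + |1−(-1)| + |-4−(-4)| = 2 + 2 + 0 = 4
13 > 4, so F is closer.

F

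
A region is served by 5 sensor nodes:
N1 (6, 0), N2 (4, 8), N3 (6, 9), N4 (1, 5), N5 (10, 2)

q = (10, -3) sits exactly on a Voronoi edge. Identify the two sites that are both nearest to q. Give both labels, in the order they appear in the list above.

N1 and N5

Squared distances from q to each site:
|qN1|² = 16 + 9 = 25
|qN2|² = 36 + 121 = 157
|qN3|² = 16 + 144 = 160
|qN4|² = 81 + 64 = 145
|qN5|² = 0 + 25 = 25
q is equidistant from N1 and N5 (both at squared distance 25), and every other site is strictly farther — so q lies on the N1–N5 Voronoi edge.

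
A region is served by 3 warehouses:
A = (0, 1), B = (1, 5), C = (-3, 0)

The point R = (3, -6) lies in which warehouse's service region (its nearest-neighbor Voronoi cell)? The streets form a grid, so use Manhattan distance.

d(R,A) = |3−0| + |-6−1| = 3 + 7 = 10
d(R,B) = |3−1| + |-6−5| = 2 + 11 = 13
d(R,C) = |3−(-3)| + |-6−0| = 6 + 6 = 12
The smallest is to A, so R lies in the Voronoi region of A.

A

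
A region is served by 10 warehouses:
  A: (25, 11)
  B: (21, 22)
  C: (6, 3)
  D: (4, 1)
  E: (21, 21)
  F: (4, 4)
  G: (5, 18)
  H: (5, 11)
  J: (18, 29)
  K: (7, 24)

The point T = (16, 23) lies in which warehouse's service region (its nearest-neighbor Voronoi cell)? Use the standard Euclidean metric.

Since √ is increasing, it suffices to compare squared distances:
|TA|² = (16−25)² + (23−11)² = 81 + 144 = 225
|TB|² = (16−21)² + (23−22)² = 25 + 1 = 26
|TC|² = (16−6)² + (23−3)² = 100 + 400 = 500
|TD|² = (16−4)² + (23−1)² = 144 + 484 = 628
|TE|² = (16−21)² + (23−21)² = 25 + 4 = 29
|TF|² = (16−4)² + (23−4)² = 144 + 361 = 505
|TG|² = (16−5)² + (23−18)² = 121 + 25 = 146
|TH|² = (16−5)² + (23−11)² = 121 + 144 = 265
|TJ|² = (16−18)² + (23−29)² = 4 + 36 = 40
|TK|² = (16−7)² + (23−24)² = 81 + 1 = 82
Minimum is at B.

B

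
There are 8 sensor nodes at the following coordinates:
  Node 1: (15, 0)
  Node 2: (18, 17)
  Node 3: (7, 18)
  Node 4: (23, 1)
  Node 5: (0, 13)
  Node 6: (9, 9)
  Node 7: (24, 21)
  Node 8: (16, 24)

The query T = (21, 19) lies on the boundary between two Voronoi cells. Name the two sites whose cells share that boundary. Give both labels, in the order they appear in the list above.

Squared distances from T to each site:
d²(T, Node 1) = (21−15)² + (19−0)² = 36 + 361 = 397
d²(T, Node 2) = (21−18)² + (19−17)² = 9 + 4 = 13
d²(T, Node 3) = (21−7)² + (19−18)² = 196 + 1 = 197
d²(T, Node 4) = (21−23)² + (19−1)² = 4 + 324 = 328
d²(T, Node 5) = (21−0)² + (19−13)² = 441 + 36 = 477
d²(T, Node 6) = (21−9)² + (19−9)² = 144 + 100 = 244
d²(T, Node 7) = (21−24)² + (19−21)² = 9 + 4 = 13
d²(T, Node 8) = (21−16)² + (19−24)² = 25 + 25 = 50
T is equidistant from Node 2 and Node 7 (both at squared distance 13), and every other site is strictly farther — so T lies on the Node 2–Node 7 Voronoi edge.

Node 2 and Node 7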